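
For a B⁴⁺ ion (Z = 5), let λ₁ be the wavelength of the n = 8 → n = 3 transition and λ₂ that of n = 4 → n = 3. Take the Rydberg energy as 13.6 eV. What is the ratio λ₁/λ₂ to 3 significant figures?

λ ∝ 1/ΔE ∝ 1/(1/n_f² − 1/n_i²), and the Z² and hc factors cancel in the ratio.
λ₁/λ₂ = (1/3² − 1/4²)/(1/3² − 1/8²) = 0.04861/0.09549 = 0.509.

0.509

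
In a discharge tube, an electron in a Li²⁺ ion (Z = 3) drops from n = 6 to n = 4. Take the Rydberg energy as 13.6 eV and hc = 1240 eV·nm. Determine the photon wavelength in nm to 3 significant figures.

For Z = 3 the level energies scale as Z², so the effective Rydberg energy is 13.6 × 9 = 122.4 eV.
ΔE = 122.4 × (1/4² − 1/6²) = 122.4 × 0.03472 = 4.250 eV.
λ = hc/ΔE = 1240 / 4.250 = 292 nm.

292 nm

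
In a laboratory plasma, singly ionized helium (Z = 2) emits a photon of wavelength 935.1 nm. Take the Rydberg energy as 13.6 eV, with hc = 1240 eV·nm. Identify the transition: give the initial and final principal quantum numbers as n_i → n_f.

The photon energy is ΔE = hc/λ = 1240 / 935.1 = 1.326 eV.
With Z = 2, ΔE = 54.40 × (1/n_f² − 1/n_i²), so 1/n_f² − 1/n_i² = 0.02438.
Trying n_f = 5 gives 1/n_i² = 0.01562, i.e. n_i ≈ 8; this pair matches.

n_i = 8, n_f = 5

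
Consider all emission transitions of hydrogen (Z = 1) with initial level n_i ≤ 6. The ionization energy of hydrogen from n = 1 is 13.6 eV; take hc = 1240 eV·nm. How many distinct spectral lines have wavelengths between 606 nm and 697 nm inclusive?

Enumerate all n_i → n_f pairs with 1 ≤ n_f < n_i ≤ 6 and compute λ = 1240 / [13.6·1·(1/n_f² − 1/n_i²)].
Lines falling in [606, 697] nm: 3→2 (656.5 nm).

1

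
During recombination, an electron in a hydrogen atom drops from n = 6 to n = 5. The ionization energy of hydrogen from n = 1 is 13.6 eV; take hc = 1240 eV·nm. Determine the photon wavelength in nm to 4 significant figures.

7460 nm

ΔE = 13.60 × (1/5² − 1/6²) = 13.60 × 0.01222 = 0.1662 eV.
λ = hc/ΔE = 1240 / 0.1662 = 7460 nm.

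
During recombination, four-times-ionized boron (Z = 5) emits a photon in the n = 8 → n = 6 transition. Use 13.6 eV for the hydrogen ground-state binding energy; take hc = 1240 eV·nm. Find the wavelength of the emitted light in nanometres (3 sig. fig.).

300 nm

For Z = 5 the level energies scale as Z², so the effective Rydberg energy is 13.6 × 25 = 340.0 eV.
ΔE = 340.0 × (1/6² − 1/8²) = 340.0 × 0.01215 = 4.132 eV.
λ = hc/ΔE = 1240 / 4.132 = 300 nm.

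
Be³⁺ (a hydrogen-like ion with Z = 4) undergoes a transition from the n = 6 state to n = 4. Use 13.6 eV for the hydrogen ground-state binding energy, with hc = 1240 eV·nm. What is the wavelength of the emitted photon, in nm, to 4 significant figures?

164.1 nm

For Z = 4 the level energies scale as Z², so the effective Rydberg energy is 13.6 × 16 = 217.6 eV.
ΔE = 217.6 × (1/4² − 1/6²) = 217.6 × 0.03472 = 7.556 eV.
λ = hc/ΔE = 1240 / 7.556 = 164.1 nm.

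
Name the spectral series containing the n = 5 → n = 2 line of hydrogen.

Balmer

The series is set by the lower level: n_f = 2 is the Balmer series.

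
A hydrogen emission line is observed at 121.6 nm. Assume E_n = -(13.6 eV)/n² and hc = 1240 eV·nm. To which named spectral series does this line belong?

Lyman

ΔE = 1240/121.6 = 10.20 eV.
This matches 13.6 × (1/1² − 1/2²), so n_f = 1: the Lyman series.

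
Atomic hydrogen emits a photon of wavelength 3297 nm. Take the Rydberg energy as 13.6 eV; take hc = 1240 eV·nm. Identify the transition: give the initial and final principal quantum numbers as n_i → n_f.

The photon energy is ΔE = hc/λ = 1240 / 3297 = 0.3761 eV.
With Z = 1, ΔE = 13.60 × (1/n_f² − 1/n_i²), so 1/n_f² − 1/n_i² = 0.02765.
Trying n_f = 5 gives 1/n_i² = 0.01235, i.e. n_i ≈ 9; this pair matches.

n_i = 9, n_f = 5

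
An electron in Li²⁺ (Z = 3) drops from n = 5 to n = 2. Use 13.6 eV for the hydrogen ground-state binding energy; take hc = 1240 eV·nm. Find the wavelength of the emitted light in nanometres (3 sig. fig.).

48.2 nm

For Z = 3 the level energies scale as Z², so the effective Rydberg energy is 13.6 × 9 = 122.4 eV.
ΔE = 122.4 × (1/2² − 1/5²) = 122.4 × 0.2100 = 25.70 eV.
λ = hc/ΔE = 1240 / 25.70 = 48.2 nm.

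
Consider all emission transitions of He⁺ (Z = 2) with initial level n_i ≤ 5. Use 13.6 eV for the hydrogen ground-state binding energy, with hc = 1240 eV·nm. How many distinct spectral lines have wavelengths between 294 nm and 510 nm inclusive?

Enumerate all n_i → n_f pairs with 1 ≤ n_f < n_i ≤ 5 and compute λ = 1240 / [13.6·4·(1/n_f² − 1/n_i²)].
Lines falling in [294, 510] nm: 5→3 (320.5 nm), 4→3 (468.9 nm).

2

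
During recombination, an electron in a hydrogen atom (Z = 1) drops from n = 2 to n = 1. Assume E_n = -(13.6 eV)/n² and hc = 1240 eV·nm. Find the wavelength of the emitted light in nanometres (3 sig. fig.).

ΔE = 13.60 × (1/1² − 1/2²) = 13.60 × 0.7500 = 10.20 eV.
λ = hc/ΔE = 1240 / 10.20 = 122 nm.
This line belongs to the Lyman series.

122 nm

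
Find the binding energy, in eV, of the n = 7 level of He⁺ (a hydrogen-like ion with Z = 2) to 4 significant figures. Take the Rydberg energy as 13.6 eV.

1.110 eV

E_n = −13.6 Z²/n² = −54.40/n² eV for Z = 2.
E_7 = −54.40/49 = −1.110 eV, so ionization (to E = 0) requires 1.110 eV.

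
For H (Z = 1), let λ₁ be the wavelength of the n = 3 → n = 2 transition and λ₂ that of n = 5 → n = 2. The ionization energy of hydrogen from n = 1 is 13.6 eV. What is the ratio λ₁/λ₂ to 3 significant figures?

λ ∝ 1/ΔE ∝ 1/(1/n_f² − 1/n_i²), and the Z² and hc factors cancel in the ratio.
λ₁/λ₂ = (1/2² − 1/5²)/(1/2² − 1/3²) = 0.2100/0.1389 = 1.51.

1.51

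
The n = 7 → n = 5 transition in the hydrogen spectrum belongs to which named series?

Pfund

The series is set by the lower level: n_f = 5 is the Pfund series.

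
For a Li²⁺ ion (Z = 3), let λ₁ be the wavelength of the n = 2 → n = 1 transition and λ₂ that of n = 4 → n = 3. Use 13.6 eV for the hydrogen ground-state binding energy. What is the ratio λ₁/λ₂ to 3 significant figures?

λ ∝ 1/ΔE ∝ 1/(1/n_f² − 1/n_i²), and the Z² and hc factors cancel in the ratio.
λ₁/λ₂ = (1/3² − 1/4²)/(1/1² − 1/2²) = 0.04861/0.7500 = 0.0648.

0.0648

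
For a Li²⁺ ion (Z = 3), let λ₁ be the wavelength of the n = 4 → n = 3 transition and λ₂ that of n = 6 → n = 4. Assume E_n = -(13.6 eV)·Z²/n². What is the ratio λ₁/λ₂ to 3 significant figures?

λ ∝ 1/ΔE ∝ 1/(1/n_f² − 1/n_i²), and the Z² and hc factors cancel in the ratio.
λ₁/λ₂ = (1/4² − 1/6²)/(1/3² − 1/4²) = 0.03472/0.04861 = 0.714.

0.714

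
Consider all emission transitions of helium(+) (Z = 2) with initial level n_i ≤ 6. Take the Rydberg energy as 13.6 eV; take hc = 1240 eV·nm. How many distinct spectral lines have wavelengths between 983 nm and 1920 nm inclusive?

Enumerate all n_i → n_f pairs with 1 ≤ n_f < n_i ≤ 6 and compute λ = 1240 / [13.6·4·(1/n_f² − 1/n_i²)].
Lines falling in [983, 1920] nm: 5→4 (1013 nm), 6→5 (1865 nm).

2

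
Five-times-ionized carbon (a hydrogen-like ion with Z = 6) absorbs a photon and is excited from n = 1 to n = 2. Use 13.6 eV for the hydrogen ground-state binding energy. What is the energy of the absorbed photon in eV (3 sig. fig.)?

The Bohr energies scale as Z², so for Z = 6: E_n = −489.6/n² eV.
E_2 = −489.6/4 = −122.4 eV and E_1 = −489.6/1 = −489.6 eV.
The photon energy is |E_2 − E_1| = 367 eV.

367 eV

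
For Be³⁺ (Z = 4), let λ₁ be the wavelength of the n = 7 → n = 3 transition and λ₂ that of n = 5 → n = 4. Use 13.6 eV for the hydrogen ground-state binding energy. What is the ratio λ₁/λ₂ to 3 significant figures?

λ ∝ 1/ΔE ∝ 1/(1/n_f² − 1/n_i²), and the Z² and hc factors cancel in the ratio.
λ₁/λ₂ = (1/4² − 1/5²)/(1/3² − 1/7²) = 0.02250/0.09070 = 0.248.

0.248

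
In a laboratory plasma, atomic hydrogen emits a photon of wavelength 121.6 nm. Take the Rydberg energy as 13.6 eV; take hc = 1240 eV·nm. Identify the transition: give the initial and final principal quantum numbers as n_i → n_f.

n_i = 2, n_f = 1

The photon energy is ΔE = hc/λ = 1240 / 121.6 = 10.20 eV.
With Z = 1, ΔE = 13.60 × (1/n_f² − 1/n_i²), so 1/n_f² − 1/n_i² = 0.7498.
Trying n_f = 1 gives 1/n_i² = 0.2502, i.e. n_i ≈ 2; this pair matches.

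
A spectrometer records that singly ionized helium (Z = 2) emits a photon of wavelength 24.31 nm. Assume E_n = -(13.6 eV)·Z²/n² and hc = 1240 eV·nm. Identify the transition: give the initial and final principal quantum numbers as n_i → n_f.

n_i = 4, n_f = 1

The photon energy is ΔE = hc/λ = 1240 / 24.31 = 51.01 eV.
With Z = 2, ΔE = 54.40 × (1/n_f² − 1/n_i²), so 1/n_f² − 1/n_i² = 0.9376.
Trying n_f = 1 gives 1/n_i² = 0.06236, i.e. n_i ≈ 4; this pair matches.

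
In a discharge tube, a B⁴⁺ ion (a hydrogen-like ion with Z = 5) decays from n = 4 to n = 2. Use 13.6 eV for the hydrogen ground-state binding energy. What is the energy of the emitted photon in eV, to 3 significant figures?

The Bohr energies scale as Z², so for Z = 5: E_n = −340.0/n² eV.
E_4 = −340.0/16 = −21.25 eV and E_2 = −340.0/4 = −85.00 eV.
The photon energy is |E_4 − E_2| = 63.8 eV.

63.8 eV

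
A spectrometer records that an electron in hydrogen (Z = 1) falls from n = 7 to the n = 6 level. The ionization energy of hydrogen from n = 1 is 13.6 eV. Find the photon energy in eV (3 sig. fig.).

0.100 eV

E_7 = −13.60/49 = −0.2776 eV and E_6 = −13.60/36 = −0.3778 eV.
The photon energy is |E_7 − E_6| = 0.100 eV.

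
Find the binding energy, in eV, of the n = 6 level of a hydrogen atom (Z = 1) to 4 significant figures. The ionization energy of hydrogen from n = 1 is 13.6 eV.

E_6 = −13.60/36 = −0.3778 eV, so ionization (to E = 0) requires 0.3778 eV.

0.3778 eV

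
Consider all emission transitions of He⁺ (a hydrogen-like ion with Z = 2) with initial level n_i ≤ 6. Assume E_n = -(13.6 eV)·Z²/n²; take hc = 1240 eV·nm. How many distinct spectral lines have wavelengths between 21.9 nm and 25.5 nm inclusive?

3

Enumerate all n_i → n_f pairs with 1 ≤ n_f < n_i ≤ 6 and compute λ = 1240 / [13.6·4·(1/n_f² − 1/n_i²)].
Lines falling in [21.9, 25.5] nm: 6→1 (23.45 nm), 5→1 (23.74 nm), 4→1 (24.31 nm).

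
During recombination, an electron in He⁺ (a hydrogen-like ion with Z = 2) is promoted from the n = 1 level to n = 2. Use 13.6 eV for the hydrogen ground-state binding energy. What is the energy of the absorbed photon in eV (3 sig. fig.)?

40.8 eV

The Bohr energies scale as Z², so for Z = 2: E_n = −54.40/n² eV.
E_2 = −54.40/4 = −13.60 eV and E_1 = −54.40/1 = −54.40 eV.
The photon energy is |E_2 − E_1| = 40.8 eV.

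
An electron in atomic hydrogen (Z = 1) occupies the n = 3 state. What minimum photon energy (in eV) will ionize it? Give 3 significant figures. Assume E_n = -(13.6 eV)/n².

1.51 eV

E_3 = −13.60/9 = −1.51 eV, so ionization (to E = 0) requires 1.51 eV.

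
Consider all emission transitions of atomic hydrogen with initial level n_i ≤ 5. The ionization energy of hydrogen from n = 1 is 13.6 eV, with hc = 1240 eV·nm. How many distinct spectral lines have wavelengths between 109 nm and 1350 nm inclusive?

Enumerate all n_i → n_f pairs with 1 ≤ n_f < n_i ≤ 5 and compute λ = 1240 / [13.6·1·(1/n_f² − 1/n_i²)].
Lines falling in [109, 1350] nm: 2→1 (121.6 nm), 5→2 (434.2 nm), 4→2 (486.3 nm), 3→2 (656.5 nm), 5→3 (1282 nm).

5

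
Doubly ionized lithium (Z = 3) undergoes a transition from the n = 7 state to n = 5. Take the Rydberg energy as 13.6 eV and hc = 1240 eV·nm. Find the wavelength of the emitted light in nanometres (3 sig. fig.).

517 nm

For Z = 3 the level energies scale as Z², so the effective Rydberg energy is 13.6 × 9 = 122.4 eV.
ΔE = 122.4 × (1/5² − 1/7²) = 122.4 × 0.01959 = 2.398 eV.
λ = hc/ΔE = 1240 / 2.398 = 517 nm.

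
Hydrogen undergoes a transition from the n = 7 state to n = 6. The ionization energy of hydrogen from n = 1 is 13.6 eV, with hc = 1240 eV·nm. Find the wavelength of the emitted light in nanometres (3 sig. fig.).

ΔE = 13.60 × (1/6² − 1/7²) = 13.60 × 0.007370 = 0.1002 eV.
λ = hc/ΔE = 1240 / 0.1002 = 12400 nm.

12400 nm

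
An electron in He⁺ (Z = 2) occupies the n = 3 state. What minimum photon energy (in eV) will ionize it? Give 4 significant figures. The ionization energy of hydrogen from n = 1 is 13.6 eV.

E_n = −13.6 Z²/n² = −54.40/n² eV for Z = 2.
E_3 = −54.40/9 = −6.044 eV, so ionization (to E = 0) requires 6.044 eV.

6.044 eV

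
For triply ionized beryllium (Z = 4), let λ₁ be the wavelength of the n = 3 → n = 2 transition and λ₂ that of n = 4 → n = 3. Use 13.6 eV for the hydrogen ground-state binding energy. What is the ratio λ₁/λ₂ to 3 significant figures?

0.350

λ ∝ 1/ΔE ∝ 1/(1/n_f² − 1/n_i²), and the Z² and hc factors cancel in the ratio.
λ₁/λ₂ = (1/3² − 1/4²)/(1/2² − 1/3²) = 0.04861/0.1389 = 0.350.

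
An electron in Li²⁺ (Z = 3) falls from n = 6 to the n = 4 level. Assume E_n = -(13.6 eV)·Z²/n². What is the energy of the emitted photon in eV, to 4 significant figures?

4.250 eV

The Bohr energies scale as Z², so for Z = 3: E_n = −122.4/n² eV.
E_6 = −122.4/36 = −3.400 eV and E_4 = −122.4/16 = −7.650 eV.
The photon energy is |E_6 − E_4| = 4.250 eV.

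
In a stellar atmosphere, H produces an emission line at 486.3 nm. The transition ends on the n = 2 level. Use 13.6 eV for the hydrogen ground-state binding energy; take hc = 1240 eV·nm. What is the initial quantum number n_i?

The photon energy is ΔE = hc/λ = 1240 / 486.3 = 2.550 eV.
With Z = 1, ΔE = 13.60 × (1/n_f² − 1/n_i²), so 1/n_f² − 1/n_i² = 0.1875.
With n_f = 2: 1/n_i² = 1/4 − 0.1875 = 0.06251, so n_i ≈ 4.00.

n_i = 4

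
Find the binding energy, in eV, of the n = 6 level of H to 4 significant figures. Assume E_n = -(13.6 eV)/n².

E_6 = −13.60/36 = −0.3778 eV, so ionization (to E = 0) requires 0.3778 eV.

0.3778 eV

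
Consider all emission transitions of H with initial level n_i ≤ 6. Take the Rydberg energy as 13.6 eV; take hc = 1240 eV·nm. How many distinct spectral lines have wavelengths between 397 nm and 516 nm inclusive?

Enumerate all n_i → n_f pairs with 1 ≤ n_f < n_i ≤ 6 and compute λ = 1240 / [13.6·1·(1/n_f² − 1/n_i²)].
Lines falling in [397, 516] nm: 6→2 (410.3 nm), 5→2 (434.2 nm), 4→2 (486.3 nm).

3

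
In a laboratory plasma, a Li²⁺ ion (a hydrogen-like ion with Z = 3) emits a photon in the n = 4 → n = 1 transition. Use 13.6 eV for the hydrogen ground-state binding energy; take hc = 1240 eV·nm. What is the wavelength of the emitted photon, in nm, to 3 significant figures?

For Z = 3 the level energies scale as Z², so the effective Rydberg energy is 13.6 × 9 = 122.4 eV.
ΔE = 122.4 × (1/1² − 1/4²) = 122.4 × 0.9375 = 114.8 eV.
λ = hc/ΔE = 1240 / 114.8 = 10.8 nm.

10.8 nm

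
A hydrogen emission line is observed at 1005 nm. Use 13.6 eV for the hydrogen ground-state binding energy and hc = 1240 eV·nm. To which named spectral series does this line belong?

ΔE = 1240/1005 = 1.234 eV.
This matches 13.6 × (1/3² − 1/7²), so n_f = 3: the Paschen series.

Paschen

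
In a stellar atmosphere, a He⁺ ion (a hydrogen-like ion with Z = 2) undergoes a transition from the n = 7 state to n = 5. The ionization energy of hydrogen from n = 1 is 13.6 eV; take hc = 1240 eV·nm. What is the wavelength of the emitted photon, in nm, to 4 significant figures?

1163 nm

For Z = 2 the level energies scale as Z², so the effective Rydberg energy is 13.6 × 4 = 54.40 eV.
ΔE = 54.40 × (1/5² − 1/7²) = 54.40 × 0.01959 = 1.066 eV.
λ = hc/ΔE = 1240 / 1.066 = 1163 nm.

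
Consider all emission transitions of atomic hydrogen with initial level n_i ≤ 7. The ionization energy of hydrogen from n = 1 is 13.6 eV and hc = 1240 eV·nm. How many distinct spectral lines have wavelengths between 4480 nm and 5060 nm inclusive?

1

Enumerate all n_i → n_f pairs with 1 ≤ n_f < n_i ≤ 7 and compute λ = 1240 / [13.6·1·(1/n_f² − 1/n_i²)].
Lines falling in [4480, 5060] nm: 7→5 (4654 nm).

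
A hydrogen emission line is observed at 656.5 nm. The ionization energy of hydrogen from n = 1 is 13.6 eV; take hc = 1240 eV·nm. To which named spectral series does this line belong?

ΔE = 1240/656.5 = 1.889 eV.
This matches 13.6 × (1/2² − 1/3²), so n_f = 2: the Balmer series.

Balmer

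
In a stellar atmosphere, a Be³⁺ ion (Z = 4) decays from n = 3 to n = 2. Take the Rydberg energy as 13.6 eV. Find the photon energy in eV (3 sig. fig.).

30.2 eV

The Bohr energies scale as Z², so for Z = 4: E_n = −217.6/n² eV.
E_3 = −217.6/9 = −24.18 eV and E_2 = −217.6/4 = −54.40 eV.
The photon energy is |E_3 − E_2| = 30.2 eV.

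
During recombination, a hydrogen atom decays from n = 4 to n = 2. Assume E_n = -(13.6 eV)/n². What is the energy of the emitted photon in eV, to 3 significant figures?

2.55 eV

E_4 = −13.60/16 = −0.8500 eV and E_2 = −13.60/4 = −3.400 eV.
The photon energy is |E_4 − E_2| = 2.55 eV.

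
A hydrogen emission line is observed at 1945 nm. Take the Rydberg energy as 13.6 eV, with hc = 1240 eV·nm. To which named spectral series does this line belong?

ΔE = 1240/1945 = 0.6375 eV.
This matches 13.6 × (1/4² − 1/8²), so n_f = 4: the Brackett series.

Brackett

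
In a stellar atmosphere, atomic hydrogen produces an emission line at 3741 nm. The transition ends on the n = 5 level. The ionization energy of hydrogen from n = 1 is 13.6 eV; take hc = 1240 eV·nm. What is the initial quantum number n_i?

The photon energy is ΔE = hc/λ = 1240 / 3741 = 0.3315 eV.
With Z = 1, ΔE = 13.60 × (1/n_f² − 1/n_i²), so 1/n_f² − 1/n_i² = 0.02437.
With n_f = 5: 1/n_i² = 1/25 − 0.02437 = 0.01563, so n_i ≈ 8.00.

n_i = 8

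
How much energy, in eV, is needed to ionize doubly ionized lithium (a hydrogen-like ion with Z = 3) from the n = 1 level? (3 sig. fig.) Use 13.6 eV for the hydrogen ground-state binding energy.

122 eV

E_n = −13.6 Z²/n² = −122.4/n² eV for Z = 3.
E_1 = −122.4/1 = −122 eV, so ionization (to E = 0) requires 122 eV.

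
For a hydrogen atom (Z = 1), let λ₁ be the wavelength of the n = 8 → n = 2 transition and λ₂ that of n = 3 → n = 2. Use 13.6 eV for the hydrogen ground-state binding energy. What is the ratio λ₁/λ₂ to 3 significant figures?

0.593

λ ∝ 1/ΔE ∝ 1/(1/n_f² − 1/n_i²), and the Z² and hc factors cancel in the ratio.
λ₁/λ₂ = (1/2² − 1/3²)/(1/2² − 1/8²) = 0.1389/0.2344 = 0.593.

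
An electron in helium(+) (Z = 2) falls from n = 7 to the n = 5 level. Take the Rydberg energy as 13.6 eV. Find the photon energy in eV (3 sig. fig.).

1.07 eV

The Bohr energies scale as Z², so for Z = 2: E_n = −54.40/n² eV.
E_7 = −54.40/49 = −1.110 eV and E_5 = −54.40/25 = −2.176 eV.
The photon energy is |E_7 − E_5| = 1.07 eV.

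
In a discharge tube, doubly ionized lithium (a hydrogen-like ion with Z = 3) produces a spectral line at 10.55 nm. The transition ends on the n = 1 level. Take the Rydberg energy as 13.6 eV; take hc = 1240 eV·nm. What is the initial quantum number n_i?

The photon energy is ΔE = hc/λ = 1240 / 10.55 = 117.5 eV.
With Z = 3, ΔE = 122.4 × (1/n_f² − 1/n_i²), so 1/n_f² − 1/n_i² = 0.9603.
With n_f = 1: 1/n_i² = 1/1 − 0.9603 = 0.03974, so n_i ≈ 5.02.

n_i = 5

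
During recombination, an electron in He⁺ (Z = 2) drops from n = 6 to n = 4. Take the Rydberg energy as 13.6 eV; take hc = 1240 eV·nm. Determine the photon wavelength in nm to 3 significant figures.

For Z = 2 the level energies scale as Z², so the effective Rydberg energy is 13.6 × 4 = 54.40 eV.
ΔE = 54.40 × (1/4² − 1/6²) = 54.40 × 0.03472 = 1.889 eV.
λ = hc/ΔE = 1240 / 1.889 = 656 nm.

656 nm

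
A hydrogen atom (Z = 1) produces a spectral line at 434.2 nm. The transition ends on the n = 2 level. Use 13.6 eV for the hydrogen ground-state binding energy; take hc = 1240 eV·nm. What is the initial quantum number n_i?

n_i = 5

The photon energy is ΔE = hc/λ = 1240 / 434.2 = 2.856 eV.
With Z = 1, ΔE = 13.60 × (1/n_f² − 1/n_i²), so 1/n_f² − 1/n_i² = 0.2100.
With n_f = 2: 1/n_i² = 1/4 − 0.2100 = 0.04001, so n_i ≈ 5.00.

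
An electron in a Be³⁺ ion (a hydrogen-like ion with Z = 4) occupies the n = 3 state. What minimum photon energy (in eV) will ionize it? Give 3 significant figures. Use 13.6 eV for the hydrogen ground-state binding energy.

E_n = −13.6 Z²/n² = −217.6/n² eV for Z = 4.
E_3 = −217.6/9 = −24.2 eV, so ionization (to E = 0) requires 24.2 eV.

24.2 eV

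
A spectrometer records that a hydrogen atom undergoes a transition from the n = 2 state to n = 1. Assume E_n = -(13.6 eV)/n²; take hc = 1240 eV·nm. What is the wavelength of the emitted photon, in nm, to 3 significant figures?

ΔE = 13.60 × (1/1² − 1/2²) = 13.60 × 0.7500 = 10.20 eV.
λ = hc/ΔE = 1240 / 10.20 = 122 nm.
This line belongs to the Lyman series.

122 nm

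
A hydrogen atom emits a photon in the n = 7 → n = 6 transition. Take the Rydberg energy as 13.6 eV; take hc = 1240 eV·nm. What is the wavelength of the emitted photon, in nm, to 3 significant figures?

ΔE = 13.60 × (1/6² − 1/7²) = 13.60 × 0.007370 = 0.1002 eV.
λ = hc/ΔE = 1240 / 0.1002 = 12400 nm.

12400 nm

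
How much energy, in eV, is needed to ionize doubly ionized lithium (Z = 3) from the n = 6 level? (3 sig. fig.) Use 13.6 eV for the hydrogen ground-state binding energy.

E_n = −13.6 Z²/n² = −122.4/n² eV for Z = 3.
E_6 = −122.4/36 = −3.40 eV, so ionization (to E = 0) requires 3.40 eV.

3.40 eV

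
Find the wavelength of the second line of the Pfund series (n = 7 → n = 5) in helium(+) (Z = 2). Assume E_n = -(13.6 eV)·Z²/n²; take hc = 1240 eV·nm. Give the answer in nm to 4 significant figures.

1163 nm

The Pfund series terminates on n_f = 5; the second line has n_i = 5+2 = 7.
ΔE = 54.40 × (1/5² − 1/7²) = 1.066 eV.
λ = 1240 / 1.066 = 1163 nm.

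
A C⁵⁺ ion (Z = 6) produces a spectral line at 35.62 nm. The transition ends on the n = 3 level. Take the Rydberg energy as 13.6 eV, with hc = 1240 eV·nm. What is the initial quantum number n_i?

The photon energy is ΔE = hc/λ = 1240 / 35.62 = 34.81 eV.
With Z = 6, ΔE = 489.6 × (1/n_f² − 1/n_i²), so 1/n_f² − 1/n_i² = 0.07110.
With n_f = 3: 1/n_i² = 1/9 − 0.07110 = 0.04001, so n_i ≈ 5.00.

n_i = 5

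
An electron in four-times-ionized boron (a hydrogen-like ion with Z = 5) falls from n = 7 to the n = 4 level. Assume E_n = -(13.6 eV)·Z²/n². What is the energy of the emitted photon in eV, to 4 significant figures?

The Bohr energies scale as Z², so for Z = 5: E_n = −340.0/n² eV.
E_7 = −340.0/49 = −6.939 eV and E_4 = −340.0/16 = −21.25 eV.
The photon energy is |E_7 − E_4| = 14.31 eV.

14.31 eV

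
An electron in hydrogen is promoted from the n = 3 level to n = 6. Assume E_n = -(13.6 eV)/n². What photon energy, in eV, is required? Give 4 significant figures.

E_6 = −13.60/36 = −0.3778 eV and E_3 = −13.60/9 = −1.511 eV.
The photon energy is |E_6 − E_3| = 1.133 eV.

1.133 eV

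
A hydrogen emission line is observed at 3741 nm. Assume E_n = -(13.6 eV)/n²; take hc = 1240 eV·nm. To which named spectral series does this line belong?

ΔE = 1240/3741 = 0.3315 eV.
This matches 13.6 × (1/5² − 1/8²), so n_f = 5: the Pfund series.

Pfund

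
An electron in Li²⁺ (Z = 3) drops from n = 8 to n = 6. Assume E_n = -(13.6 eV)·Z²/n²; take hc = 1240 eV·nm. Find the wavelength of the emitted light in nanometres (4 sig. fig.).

For Z = 3 the level energies scale as Z², so the effective Rydberg energy is 13.6 × 9 = 122.4 eV.
ΔE = 122.4 × (1/6² − 1/8²) = 122.4 × 0.01215 = 1.488 eV.
λ = hc/ΔE = 1240 / 1.488 = 833.6 nm.

833.6 nm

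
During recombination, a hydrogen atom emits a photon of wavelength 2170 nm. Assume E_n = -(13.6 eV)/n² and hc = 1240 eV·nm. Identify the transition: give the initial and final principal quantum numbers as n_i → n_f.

The photon energy is ΔE = hc/λ = 1240 / 2170 = 0.5714 eV.
With Z = 1, ΔE = 13.60 × (1/n_f² − 1/n_i²), so 1/n_f² − 1/n_i² = 0.04202.
Trying n_f = 4 gives 1/n_i² = 0.02048, i.e. n_i ≈ 7; this pair matches.

n_i = 7, n_f = 4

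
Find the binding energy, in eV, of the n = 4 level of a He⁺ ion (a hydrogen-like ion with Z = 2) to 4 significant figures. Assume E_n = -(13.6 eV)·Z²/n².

E_n = −13.6 Z²/n² = −54.40/n² eV for Z = 2.
E_4 = −54.40/16 = −3.400 eV, so ionization (to E = 0) requires 3.400 eV.

3.400 eV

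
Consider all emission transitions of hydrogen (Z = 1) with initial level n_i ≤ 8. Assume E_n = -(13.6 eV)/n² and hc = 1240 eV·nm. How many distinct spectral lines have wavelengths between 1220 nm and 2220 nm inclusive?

4

Enumerate all n_i → n_f pairs with 1 ≤ n_f < n_i ≤ 8 and compute λ = 1240 / [13.6·1·(1/n_f² − 1/n_i²)].
Lines falling in [1220, 2220] nm: 5→3 (1282 nm), 4→3 (1876 nm), 8→4 (1945 nm), 7→4 (2166 nm).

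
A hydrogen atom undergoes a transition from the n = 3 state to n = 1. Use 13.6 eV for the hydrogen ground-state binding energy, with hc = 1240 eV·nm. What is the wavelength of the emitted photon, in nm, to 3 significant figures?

ΔE = 13.60 × (1/1² − 1/3²) = 13.60 × 0.8889 = 12.09 eV.
λ = hc/ΔE = 1240 / 12.09 = 103 nm.

103 nm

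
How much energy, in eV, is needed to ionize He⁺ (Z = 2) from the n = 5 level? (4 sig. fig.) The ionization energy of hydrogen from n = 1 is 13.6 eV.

E_n = −13.6 Z²/n² = −54.40/n² eV for Z = 2.
E_5 = −54.40/25 = −2.176 eV, so ionization (to E = 0) requires 2.176 eV.

2.176 eV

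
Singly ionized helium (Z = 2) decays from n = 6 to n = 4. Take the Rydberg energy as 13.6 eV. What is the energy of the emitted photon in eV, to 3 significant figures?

1.89 eV

The Bohr energies scale as Z², so for Z = 2: E_n = −54.40/n² eV.
E_6 = −54.40/36 = −1.511 eV and E_4 = −54.40/16 = −3.400 eV.
The photon energy is |E_6 − E_4| = 1.89 eV.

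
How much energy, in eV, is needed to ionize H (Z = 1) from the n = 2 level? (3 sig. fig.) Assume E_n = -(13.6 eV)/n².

3.40 eV

E_2 = −13.60/4 = −3.40 eV, so ionization (to E = 0) requires 3.40 eV.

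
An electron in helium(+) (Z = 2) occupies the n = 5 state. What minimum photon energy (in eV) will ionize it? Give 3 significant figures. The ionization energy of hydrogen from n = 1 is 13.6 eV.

E_n = −13.6 Z²/n² = −54.40/n² eV for Z = 2.
E_5 = −54.40/25 = −2.18 eV, so ionization (to E = 0) requires 2.18 eV.

2.18 eV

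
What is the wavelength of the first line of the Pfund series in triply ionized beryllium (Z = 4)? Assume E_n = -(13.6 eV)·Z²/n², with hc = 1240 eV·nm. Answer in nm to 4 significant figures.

466.2 nm

The Pfund series terminates on n_f = 5; the first line has n_i = 5+1 = 6.
ΔE = 217.6 × (1/5² − 1/6²) = 2.660 eV.
λ = 1240 / 2.660 = 466.2 nm.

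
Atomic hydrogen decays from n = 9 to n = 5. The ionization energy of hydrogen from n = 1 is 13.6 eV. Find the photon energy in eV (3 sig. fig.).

0.376 eV

E_9 = −13.60/81 = −0.1679 eV and E_5 = −13.60/25 = −0.5440 eV.
The photon energy is |E_9 − E_5| = 0.376 eV.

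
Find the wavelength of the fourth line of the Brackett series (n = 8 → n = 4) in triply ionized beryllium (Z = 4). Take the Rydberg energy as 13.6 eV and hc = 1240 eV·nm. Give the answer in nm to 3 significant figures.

The Brackett series terminates on n_f = 4; the fourth line has n_i = 4+4 = 8.
ΔE = 217.6 × (1/4² − 1/8²) = 10.20 eV.
λ = 1240 / 10.20 = 122 nm.

122 nm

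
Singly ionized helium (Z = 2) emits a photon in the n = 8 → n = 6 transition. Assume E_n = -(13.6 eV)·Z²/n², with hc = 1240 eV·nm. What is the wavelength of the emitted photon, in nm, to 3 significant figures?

For Z = 2 the level energies scale as Z², so the effective Rydberg energy is 13.6 × 4 = 54.40 eV.
ΔE = 54.40 × (1/6² − 1/8²) = 54.40 × 0.01215 = 0.6611 eV.
λ = hc/ΔE = 1240 / 0.6611 = 1880 nm.

1880 nm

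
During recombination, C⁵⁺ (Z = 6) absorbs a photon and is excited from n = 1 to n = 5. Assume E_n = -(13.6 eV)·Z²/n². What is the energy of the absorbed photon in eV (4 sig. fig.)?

470.0 eV

The Bohr energies scale as Z², so for Z = 6: E_n = −489.6/n² eV.
E_5 = −489.6/25 = −19.58 eV and E_1 = −489.6/1 = −489.6 eV.
The photon energy is |E_5 − E_1| = 470.0 eV.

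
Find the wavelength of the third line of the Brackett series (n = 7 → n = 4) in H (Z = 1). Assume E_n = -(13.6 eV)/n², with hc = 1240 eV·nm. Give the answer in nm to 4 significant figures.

The Brackett series terminates on n_f = 4; the third line has n_i = 4+3 = 7.
ΔE = 13.60 × (1/4² − 1/7²) = 0.5724 eV.
λ = 1240 / 0.5724 = 2166 nm.

2166 nm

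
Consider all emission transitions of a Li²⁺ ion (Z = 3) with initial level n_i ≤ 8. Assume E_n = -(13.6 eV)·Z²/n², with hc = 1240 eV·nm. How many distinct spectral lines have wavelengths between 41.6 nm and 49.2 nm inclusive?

4

Enumerate all n_i → n_f pairs with 1 ≤ n_f < n_i ≤ 8 and compute λ = 1240 / [13.6·9·(1/n_f² − 1/n_i²)].
Lines falling in [41.6, 49.2] nm: 8→2 (43.22 nm), 7→2 (44.12 nm), 6→2 (45.59 nm), 5→2 (48.24 nm).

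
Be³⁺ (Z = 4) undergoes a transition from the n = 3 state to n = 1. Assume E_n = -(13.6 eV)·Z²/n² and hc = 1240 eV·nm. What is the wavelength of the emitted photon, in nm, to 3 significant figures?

For Z = 4 the level energies scale as Z², so the effective Rydberg energy is 13.6 × 16 = 217.6 eV.
ΔE = 217.6 × (1/1² − 1/3²) = 217.6 × 0.8889 = 193.4 eV.
λ = hc/ΔE = 1240 / 193.4 = 6.41 nm.

6.41 nm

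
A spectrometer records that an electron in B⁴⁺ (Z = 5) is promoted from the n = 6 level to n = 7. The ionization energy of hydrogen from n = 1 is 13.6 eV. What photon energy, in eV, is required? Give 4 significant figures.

2.506 eV

The Bohr energies scale as Z², so for Z = 5: E_n = −340.0/n² eV.
E_7 = −340.0/49 = −6.939 eV and E_6 = −340.0/36 = −9.444 eV.
The photon energy is |E_7 − E_6| = 2.506 eV.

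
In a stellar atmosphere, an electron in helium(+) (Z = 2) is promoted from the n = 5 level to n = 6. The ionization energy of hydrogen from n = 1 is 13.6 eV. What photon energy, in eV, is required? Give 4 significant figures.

The Bohr energies scale as Z², so for Z = 2: E_n = −54.40/n² eV.
E_6 = −54.40/36 = −1.511 eV and E_5 = −54.40/25 = −2.176 eV.
The photon energy is |E_6 − E_5| = 0.6649 eV.

0.6649 eV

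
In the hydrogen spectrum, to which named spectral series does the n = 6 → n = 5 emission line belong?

The series is set by the lower level: n_f = 5 is the Pfund series.

Pfund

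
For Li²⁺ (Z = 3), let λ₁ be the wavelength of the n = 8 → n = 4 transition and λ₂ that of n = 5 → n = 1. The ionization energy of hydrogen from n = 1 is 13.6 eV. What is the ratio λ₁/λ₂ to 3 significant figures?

20.5

λ ∝ 1/ΔE ∝ 1/(1/n_f² − 1/n_i²), and the Z² and hc factors cancel in the ratio.
λ₁/λ₂ = (1/1² − 1/5²)/(1/4² − 1/8²) = 0.9600/0.04688 = 20.5.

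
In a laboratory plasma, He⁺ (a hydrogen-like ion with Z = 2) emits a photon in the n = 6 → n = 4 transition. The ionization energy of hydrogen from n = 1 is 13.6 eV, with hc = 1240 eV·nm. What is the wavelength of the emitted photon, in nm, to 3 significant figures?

656 nm

For Z = 2 the level energies scale as Z², so the effective Rydberg energy is 13.6 × 4 = 54.40 eV.
ΔE = 54.40 × (1/4² − 1/6²) = 54.40 × 0.03472 = 1.889 eV.
λ = hc/ΔE = 1240 / 1.889 = 656 nm.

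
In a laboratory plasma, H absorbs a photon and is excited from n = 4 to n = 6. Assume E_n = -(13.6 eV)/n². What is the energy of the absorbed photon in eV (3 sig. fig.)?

E_6 = −13.60/36 = −0.3778 eV and E_4 = −13.60/16 = −0.8500 eV.
The photon energy is |E_6 − E_4| = 0.472 eV.

0.472 eV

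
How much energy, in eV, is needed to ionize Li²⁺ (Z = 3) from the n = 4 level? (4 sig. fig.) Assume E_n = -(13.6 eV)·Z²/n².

7.650 eV

E_n = −13.6 Z²/n² = −122.4/n² eV for Z = 3.
E_4 = −122.4/16 = −7.650 eV, so ionization (to E = 0) requires 7.650 eV.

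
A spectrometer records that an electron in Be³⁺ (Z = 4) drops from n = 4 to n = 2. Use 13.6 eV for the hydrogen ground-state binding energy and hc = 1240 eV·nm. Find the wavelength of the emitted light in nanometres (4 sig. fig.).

30.39 nm

For Z = 4 the level energies scale as Z², so the effective Rydberg energy is 13.6 × 16 = 217.6 eV.
ΔE = 217.6 × (1/2² − 1/4²) = 217.6 × 0.1875 = 40.80 eV.
λ = hc/ΔE = 1240 / 40.80 = 30.39 nm.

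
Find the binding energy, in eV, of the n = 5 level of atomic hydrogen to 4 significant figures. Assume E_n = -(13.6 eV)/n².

E_5 = −13.60/25 = −0.5440 eV, so ionization (to E = 0) requires 0.5440 eV.

0.5440 eV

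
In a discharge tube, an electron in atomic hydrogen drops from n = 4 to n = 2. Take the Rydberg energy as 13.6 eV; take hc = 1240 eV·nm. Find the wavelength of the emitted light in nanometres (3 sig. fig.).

ΔE = 13.60 × (1/2² − 1/4²) = 13.60 × 0.1875 = 2.550 eV.
λ = hc/ΔE = 1240 / 2.550 = 486 nm.
This line belongs to the Balmer series.

486 nm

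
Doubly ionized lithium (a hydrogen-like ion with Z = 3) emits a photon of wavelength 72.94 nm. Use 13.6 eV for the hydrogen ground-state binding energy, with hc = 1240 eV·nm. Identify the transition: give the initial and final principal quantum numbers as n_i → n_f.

The photon energy is ΔE = hc/λ = 1240 / 72.94 = 17.00 eV.
With Z = 3, ΔE = 122.4 × (1/n_f² − 1/n_i²), so 1/n_f² − 1/n_i² = 0.1389.
Trying n_f = 2 gives 1/n_i² = 0.1111, i.e. n_i ≈ 3; this pair matches.

n_i = 3, n_f = 2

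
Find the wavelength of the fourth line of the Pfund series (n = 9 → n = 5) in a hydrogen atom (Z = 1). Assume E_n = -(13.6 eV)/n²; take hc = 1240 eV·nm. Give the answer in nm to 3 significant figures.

3300 nm

The Pfund series terminates on n_f = 5; the fourth line has n_i = 5+4 = 9.
ΔE = 13.60 × (1/5² − 1/9²) = 0.3761 eV.
λ = 1240 / 0.3761 = 3300 nm.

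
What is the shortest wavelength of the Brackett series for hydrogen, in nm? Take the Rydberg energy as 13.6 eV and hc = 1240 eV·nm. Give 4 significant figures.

The Brackett series has lower level n_f = 4; the series limit corresponds to n_i → ∞.
ΔE_max = 13.6 × 1 / 4² = 0.8500 eV.
λ_min = 1240 / 0.8500 = 1459 nm.

1459 nm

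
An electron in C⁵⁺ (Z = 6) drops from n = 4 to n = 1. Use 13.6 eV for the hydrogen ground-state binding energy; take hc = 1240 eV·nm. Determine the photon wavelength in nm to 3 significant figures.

For Z = 6 the level energies scale as Z², so the effective Rydberg energy is 13.6 × 36 = 489.6 eV.
ΔE = 489.6 × (1/1² − 1/4²) = 489.6 × 0.9375 = 459.0 eV.
λ = hc/ΔE = 1240 / 459.0 = 2.70 nm.

2.70 nm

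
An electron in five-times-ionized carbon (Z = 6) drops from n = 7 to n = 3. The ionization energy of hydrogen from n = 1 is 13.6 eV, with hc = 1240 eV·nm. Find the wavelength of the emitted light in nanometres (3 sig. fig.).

For Z = 6 the level energies scale as Z², so the effective Rydberg energy is 13.6 × 36 = 489.6 eV.
ΔE = 489.6 × (1/3² − 1/7²) = 489.6 × 0.09070 = 44.41 eV.
λ = hc/ΔE = 1240 / 44.41 = 27.9 nm.

27.9 nm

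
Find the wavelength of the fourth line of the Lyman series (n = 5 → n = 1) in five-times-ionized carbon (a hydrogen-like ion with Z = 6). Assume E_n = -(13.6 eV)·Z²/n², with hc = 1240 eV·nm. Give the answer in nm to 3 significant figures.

The Lyman series terminates on n_f = 1; the fourth line has n_i = 1+4 = 5.
ΔE = 489.6 × (1/1² − 1/5²) = 470.0 eV.
λ = 1240 / 470.0 = 2.64 nm.

2.64 nm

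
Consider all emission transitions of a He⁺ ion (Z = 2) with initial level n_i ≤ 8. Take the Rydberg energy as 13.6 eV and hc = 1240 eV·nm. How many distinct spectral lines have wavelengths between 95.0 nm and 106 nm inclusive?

3

Enumerate all n_i → n_f pairs with 1 ≤ n_f < n_i ≤ 8 and compute λ = 1240 / [13.6·4·(1/n_f² − 1/n_i²)].
Lines falling in [95.0, 106] nm: 8→2 (97.25 nm), 7→2 (99.28 nm), 6→2 (102.6 nm).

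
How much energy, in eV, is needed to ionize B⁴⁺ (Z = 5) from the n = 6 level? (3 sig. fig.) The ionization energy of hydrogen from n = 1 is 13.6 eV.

9.44 eV

E_n = −13.6 Z²/n² = −340.0/n² eV for Z = 5.
E_6 = −340.0/36 = −9.44 eV, so ionization (to E = 0) requires 9.44 eV.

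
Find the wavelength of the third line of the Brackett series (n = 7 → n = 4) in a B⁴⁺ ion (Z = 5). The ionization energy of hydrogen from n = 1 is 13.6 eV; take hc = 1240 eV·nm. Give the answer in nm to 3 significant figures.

86.6 nm

The Brackett series terminates on n_f = 4; the third line has n_i = 4+3 = 7.
ΔE = 340.0 × (1/4² − 1/7²) = 14.31 eV.
λ = 1240 / 14.31 = 86.6 nm.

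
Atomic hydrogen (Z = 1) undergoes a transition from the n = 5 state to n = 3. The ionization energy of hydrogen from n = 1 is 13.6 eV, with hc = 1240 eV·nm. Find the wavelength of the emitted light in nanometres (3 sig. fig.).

1280 nm

ΔE = 13.60 × (1/3² − 1/5²) = 13.60 × 0.07111 = 0.9671 eV.
λ = hc/ΔE = 1240 / 0.9671 = 1280 nm.
This line belongs to the Paschen series.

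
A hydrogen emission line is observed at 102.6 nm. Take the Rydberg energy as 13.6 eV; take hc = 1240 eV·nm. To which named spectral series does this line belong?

Lyman

ΔE = 1240/102.6 = 12.09 eV.
This matches 13.6 × (1/1² − 1/3²), so n_f = 1: the Lyman series.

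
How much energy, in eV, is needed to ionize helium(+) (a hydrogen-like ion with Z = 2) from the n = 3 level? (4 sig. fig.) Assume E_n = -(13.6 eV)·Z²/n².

6.044 eV

E_n = −13.6 Z²/n² = −54.40/n² eV for Z = 2.
E_3 = −54.40/9 = −6.044 eV, so ionization (to E = 0) requires 6.044 eV.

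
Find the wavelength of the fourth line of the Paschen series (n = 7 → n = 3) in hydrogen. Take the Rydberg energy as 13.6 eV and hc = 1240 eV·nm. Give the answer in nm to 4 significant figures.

The Paschen series terminates on n_f = 3; the fourth line has n_i = 3+4 = 7.
ΔE = 13.60 × (1/3² − 1/7²) = 1.234 eV.
λ = 1240 / 1.234 = 1005 nm.

1005 nm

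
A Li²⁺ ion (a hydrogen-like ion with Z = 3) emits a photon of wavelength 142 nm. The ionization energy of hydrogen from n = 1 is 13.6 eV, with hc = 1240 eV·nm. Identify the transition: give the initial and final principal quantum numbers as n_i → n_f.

The photon energy is ΔE = hc/λ = 1240 / 142 = 8.732 eV.
With Z = 3, ΔE = 122.4 × (1/n_f² − 1/n_i²), so 1/n_f² − 1/n_i² = 0.07134.
Trying n_f = 3 gives 1/n_i² = 0.03977, i.e. n_i ≈ 5; this pair matches.

n_i = 5, n_f = 3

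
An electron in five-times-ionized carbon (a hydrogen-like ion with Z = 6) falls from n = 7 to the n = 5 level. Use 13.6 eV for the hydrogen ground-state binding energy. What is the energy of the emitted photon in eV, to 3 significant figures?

The Bohr energies scale as Z², so for Z = 6: E_n = −489.6/n² eV.
E_7 = −489.6/49 = −9.992 eV and E_5 = −489.6/25 = −19.58 eV.
The photon energy is |E_7 − E_5| = 9.59 eV.

9.59 eV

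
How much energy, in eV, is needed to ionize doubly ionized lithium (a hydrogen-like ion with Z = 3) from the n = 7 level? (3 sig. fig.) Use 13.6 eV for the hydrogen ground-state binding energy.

2.50 eV

E_n = −13.6 Z²/n² = −122.4/n² eV for Z = 3.
E_7 = −122.4/49 = −2.50 eV, so ionization (to E = 0) requires 2.50 eV.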